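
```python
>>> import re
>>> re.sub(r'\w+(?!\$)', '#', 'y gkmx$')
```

A negative assertion filters positions out without eating any characters.
Matches: at [0:1] → 'y'; at [2:5] → 'gkm'.
`sub` substitutes '#' at each match site.

'# #x$'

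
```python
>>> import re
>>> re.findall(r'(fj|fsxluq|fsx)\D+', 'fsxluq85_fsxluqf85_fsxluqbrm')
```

['fsx', 'fsxluq', 'fsxluq']

Alternation isn't longest-match — the leftmost alternative that fits at this position is chosen.
Because there's exactly one group, `findall` drops the full match and keeps group 1 from each hit.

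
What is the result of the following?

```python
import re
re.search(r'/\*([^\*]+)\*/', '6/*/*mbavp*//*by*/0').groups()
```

('mbavp',)

The match spans [3:12] → '/*mbavp*/'.
Captured: group 1 = 'mbavp'.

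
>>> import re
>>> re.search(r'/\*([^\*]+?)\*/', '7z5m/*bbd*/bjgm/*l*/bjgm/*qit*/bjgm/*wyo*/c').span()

(4, 11)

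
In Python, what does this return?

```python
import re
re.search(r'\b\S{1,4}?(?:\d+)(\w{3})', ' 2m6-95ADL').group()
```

'2m6-95ADL'

This matches a word boundary (`\b`, zero-width); then 1 to 4 of a non-whitespace character (lazy); then one or more of a digit (non-capturing group); then exactly 3 of a word character (captured).
`search` walks the string left to right and returns the first match it finds.
The match spans [1:10] → '2m6-95ADL'.
Captured: group 1 = 'ADL'.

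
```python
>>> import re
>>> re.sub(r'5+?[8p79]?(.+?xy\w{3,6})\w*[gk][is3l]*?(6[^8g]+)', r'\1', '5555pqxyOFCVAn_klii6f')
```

The pattern matches one or more of a literal '5' (lazy), then optionally one of [8p79]; then one or more of any character (lazy), then the literal 'xy', then 3 to 6 of a word character (captured); then zero or more of a word character, then one of [gk], then zero or more of one of [is3l] (lazy); then the literal '6', then one or more of any character except [8g] (captured).
A non-greedy quantifier consumes as few characters as it can — just enough that the remainder of the pattern still matches from where it stops; whatever follows it matches normally.
Matches: at [0:21] → '5555pqxyOFCVAn_klii6f'.
`\1` in the replacement pulls in group 1's text for each match.

'555pqxyOFCVAn'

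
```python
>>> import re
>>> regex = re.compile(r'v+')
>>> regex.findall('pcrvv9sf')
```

['vv']

This matches one or more of a literal 'v'.
Matches: at [3:5] → 'vv'.
No capturing groups, so `findall` returns the 1 full match string.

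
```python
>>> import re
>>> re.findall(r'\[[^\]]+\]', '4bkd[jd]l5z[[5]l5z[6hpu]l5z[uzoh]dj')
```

Matches: at [4:8] → '[jd]'; at [11:15] → '[[5]'; at [18:24] → '[6hpu]'; at [27:33] → '[uzoh]'.
Since nothing is captured, `findall` lists the 4 matched substrings directly.

['[jd]', '[[5]', '[6hpu]', '[uzoh]']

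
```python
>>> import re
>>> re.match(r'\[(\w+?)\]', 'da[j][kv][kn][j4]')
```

`re.match` won't scan ahead — the pattern has to work from the very first character.
Here position 0 doesn't satisfy it, so the call returns None.

None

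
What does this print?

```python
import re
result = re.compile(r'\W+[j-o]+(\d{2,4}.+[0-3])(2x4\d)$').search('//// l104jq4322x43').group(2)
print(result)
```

2x43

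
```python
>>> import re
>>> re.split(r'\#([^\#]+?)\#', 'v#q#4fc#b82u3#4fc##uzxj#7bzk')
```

['v', 'q', '4fc', 'b82u3', '4fc#', 'uzxj', '7bzk']

With a capturing group present, the delimiter's captured portion is kept in the result list.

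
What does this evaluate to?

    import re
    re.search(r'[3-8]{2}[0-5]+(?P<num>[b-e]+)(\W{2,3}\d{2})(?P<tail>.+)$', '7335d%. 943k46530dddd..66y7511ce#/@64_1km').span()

The pattern matches exactly 2 of a character in [3-8], then one or more of a character in [0-5]; then one or more of a character in [b-e] (captured as 'num'); then 2 to 3 of a non-word character, then exactly 2 of a digit (captured); then one or more of any character (captured as 'tail'); then anchored at the end.
`re.search` tries every starting position until one works.
The match spans [0:41] → '7335d%. 943k46530dddd..66y7511ce#/@64_1km'.
Captured: group 1 = 'd', group 2 = '%. 94', group 3 = '3k46530dddd..66y7511ce#/@64_1km'.

(0, 41)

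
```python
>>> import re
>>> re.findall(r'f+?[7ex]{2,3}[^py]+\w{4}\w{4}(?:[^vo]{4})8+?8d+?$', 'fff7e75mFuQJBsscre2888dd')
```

['fff7e75mFuQJBsscre2888dd']

Since nothing is captured, `findall` lists the 1 matched substring directly.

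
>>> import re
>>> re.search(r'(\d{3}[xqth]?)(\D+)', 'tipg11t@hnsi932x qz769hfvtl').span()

Pattern: exactly 3 of a digit, then optionally one of [xqth] (captured); then one or more of a non-digit (captured).
`re.search` tries every starting position until one works.
The match spans [12:19] → '932x qz'.
Captured: group 1 = '932x', group 2 = ' qz'.

(12, 19)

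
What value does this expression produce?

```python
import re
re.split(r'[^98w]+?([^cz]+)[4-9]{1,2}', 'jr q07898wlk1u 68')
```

['', 'r q07898wlk1u 6', '']

This matches one or more of any character except [98w] (lazy); then one or more of any character except [cz] (captured); then 1 to 2 of a character in [4-9].
Lazy quantifiers expand one character at a time until the remainder of the pattern can match.
Matches to split on: at [0:17] → 'jr q07898wlk1u 68'.
Because the pattern has a capturing group, `split` also inserts each captured text between the pieces.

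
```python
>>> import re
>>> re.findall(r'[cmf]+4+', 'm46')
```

['m4']

The pattern matches one or more of one of [cmf]; then one or more of a literal '4'.
Scanning left to right: at [0:2] → 'm4'.
Since nothing is captured, `findall` lists the 1 matched substring directly.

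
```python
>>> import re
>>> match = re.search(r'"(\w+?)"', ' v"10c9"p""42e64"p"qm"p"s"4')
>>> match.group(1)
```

'10c9'

`re.search` tries every starting position until one works.
The match spans [2:8] → '"10c9"'.
Captured: group 1 = '10c9'.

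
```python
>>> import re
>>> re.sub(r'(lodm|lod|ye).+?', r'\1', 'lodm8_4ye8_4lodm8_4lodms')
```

'lodm_4ye_4lodm_4lodm'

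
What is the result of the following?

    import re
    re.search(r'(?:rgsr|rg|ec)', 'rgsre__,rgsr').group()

'rgsr'

Alternation isn't longest-match — the leftmost alternative that fits at this position is chosen.
Unlike `match`, `search` isn't anchored — it looks for the pattern anywhere in the string.
The match spans [0:4] → 'rgsr'.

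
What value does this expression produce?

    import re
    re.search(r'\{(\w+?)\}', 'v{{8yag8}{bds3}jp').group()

'{8yag8}'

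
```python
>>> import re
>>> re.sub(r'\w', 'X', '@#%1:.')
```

The pattern matches a word character.
`sub` substitutes 'X' at each match site.

'@#%X:.'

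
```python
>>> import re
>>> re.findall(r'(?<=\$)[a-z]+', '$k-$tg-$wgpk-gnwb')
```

['k', 'tg', 'wgpk']

Because the assertion is zero-width, the text it checks is not consumed and won't appear in the result.
Matches: at [1:2] → 'k'; at [4:6] → 'tg'; at [8:12] → 'wgpk'.
Since nothing is captured, `findall` lists the 3 matched substrings directly.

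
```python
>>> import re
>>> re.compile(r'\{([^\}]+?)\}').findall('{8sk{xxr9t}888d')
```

['8sk{xxr9t']

Walking the string: at [0:11] match '{8sk{xxr9t}', group 1 = '8sk{xxr9t'.
`findall` collects group 1 from the one match (1 total).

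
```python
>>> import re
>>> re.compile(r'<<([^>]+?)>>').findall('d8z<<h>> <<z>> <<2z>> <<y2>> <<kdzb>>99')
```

Walking the string: at [3:8] match '<<h>>', group 1 = 'h'; at [9:14] match '<<z>>', group 1 = 'z'; at [15:21] match '<<2z>>', group 1 = '2z'; at [22:28] match '<<y2>>', group 1 = 'y2'; at [29:37] match '<<kdzb>>', group 1 = 'kdzb'.
`findall` collects group 1 from each match (5 total).

['h', 'z', '2z', 'y2', 'kdzb']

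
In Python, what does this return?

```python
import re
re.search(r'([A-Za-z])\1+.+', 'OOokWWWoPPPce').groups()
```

('O',)

After group 1 captures some text, `\1` only succeeds where that same text appears again.
`re.search` tries every starting position until one works.
The match spans [0:13] → 'OOokWWWoPPPce'.
Captured: group 1 = 'O'.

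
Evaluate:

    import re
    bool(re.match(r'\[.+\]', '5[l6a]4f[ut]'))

False

`re.match` only tries the pattern at the start of the string.
Here the string doesn't start with a match, so the call returns None, and `bool(None)` is False.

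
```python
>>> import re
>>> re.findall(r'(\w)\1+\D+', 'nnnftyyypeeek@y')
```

['n']

A backreference is literal: `\1` must see the identical characters the first group matched.
With a single group, `findall` returns only what that group captured — 1 item.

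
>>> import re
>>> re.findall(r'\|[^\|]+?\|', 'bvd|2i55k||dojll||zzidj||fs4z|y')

['|2i55k|', '|dojll|', '|zzidj|', '|fs4z|']

Scanning left to right: at [3:10] → '|2i55k|'; at [10:17] → '|dojll|'; at [17:24] → '|zzidj|'; at [24:30] → '|fs4z|'.
Since nothing is captured, `findall` lists the 4 matched substrings directly.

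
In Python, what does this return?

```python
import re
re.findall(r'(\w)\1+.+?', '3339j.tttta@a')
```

The backreference `\1` re-matches whatever the first group consumed, character for character.
One capturing group, so `findall` returns just the captured substring from each match — 2 in all.

['3', 't']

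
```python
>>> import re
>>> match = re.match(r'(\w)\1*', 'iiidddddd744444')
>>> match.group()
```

'iii'

After group 1 captures some text, `\1` only succeeds where that same text appears again.
`re.match` only tries the pattern at the start of the string.
The match spans [0:3] → 'iii'.
Captured: group 1 = 'i'.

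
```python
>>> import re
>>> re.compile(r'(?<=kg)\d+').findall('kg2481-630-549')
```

['2481']

The `(?=…)`/`(?<=…)` assertion just peeks at neighbouring text; it doesn't advance the match position.
Walking the string: at [2:6] → '2481'.
Since nothing is captured, `findall` lists the 1 matched substring directly.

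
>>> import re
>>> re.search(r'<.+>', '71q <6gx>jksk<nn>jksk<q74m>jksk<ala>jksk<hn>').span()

(4, 44)

The match spans [4:44] → '<6gx>jksk<nn>jksk<q74m>jksk<ala>jksk<hn>'.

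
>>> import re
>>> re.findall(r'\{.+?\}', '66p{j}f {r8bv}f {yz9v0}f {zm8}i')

['{j}', '{r8bv}', '{yz9v0}', '{zm8}']

Because the quantifier is non-greedy, it stops expanding at the earliest point where the rest of the pattern can succeed.
Since nothing is captured, `findall` lists the 4 matched substrings directly.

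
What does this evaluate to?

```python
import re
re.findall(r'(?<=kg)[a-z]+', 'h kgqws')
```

['qws']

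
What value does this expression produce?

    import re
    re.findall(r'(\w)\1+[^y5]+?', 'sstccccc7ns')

['s', 'c']

A backreference is literal: `\1` must see the identical characters the first group matched.
Scanning left to right: at [0:3] match 'sst', group 1 = 's'; at [3:9] match 'ccccc7', group 1 = 'c'.
One capturing group, so `findall` returns just the captured substring from each match — 2 in all.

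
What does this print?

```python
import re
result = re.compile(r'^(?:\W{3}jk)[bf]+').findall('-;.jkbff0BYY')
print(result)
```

Pattern: anchored at the start of the string; then exactly 3 of a non-word character, then the literal 'jk' (non-capturing group); then one or more of one of [bf].
`findall` yields the raw match text (1 of them) because the pattern has no groups.

['-;.jkbff']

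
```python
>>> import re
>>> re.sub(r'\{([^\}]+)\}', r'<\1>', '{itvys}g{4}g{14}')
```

`\1` in the replacement pulls in group 1's text for each match.

'<itvys>g<4>g<14>'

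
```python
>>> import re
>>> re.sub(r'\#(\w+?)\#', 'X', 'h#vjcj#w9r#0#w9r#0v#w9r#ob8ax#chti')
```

'hXw9rXw9rXw9rXchti'

Matches: at [1:7] → '#vjcj#'; at [10:13] → '#0#'; at [16:20] → '#0v#'; at [23:30] → '#ob8ax#'.
Every occurrence is swapped for 'X'.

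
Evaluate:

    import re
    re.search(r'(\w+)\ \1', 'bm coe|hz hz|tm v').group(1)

'hz'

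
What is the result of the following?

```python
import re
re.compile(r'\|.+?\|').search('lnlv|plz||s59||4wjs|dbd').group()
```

Lazy quantifiers expand one character at a time until the remainder of the pattern can match.
`search` walks the string left to right and returns the first match it finds.
The match spans [4:9] → '|plz|'.

'|plz|'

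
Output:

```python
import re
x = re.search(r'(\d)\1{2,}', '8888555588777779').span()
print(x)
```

After group 1 captures some text, `\1` only succeeds where that same text appears again.
`search` walks the string left to right and returns the first match it finds.
The match spans [0:4] → '8888'.
Captured: group 1 = '8'.

(0, 4)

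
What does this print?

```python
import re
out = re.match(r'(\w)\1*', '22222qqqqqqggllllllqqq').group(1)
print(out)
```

The match spans [0:5] → '22222'.
Captured: group 1 = '2'.

2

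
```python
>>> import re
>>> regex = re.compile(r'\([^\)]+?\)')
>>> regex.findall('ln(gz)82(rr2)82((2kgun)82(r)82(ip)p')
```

Walking the string: at [2:6] → '(gz)'; at [8:13] → '(rr2)'; at [15:23] → '((2kgun)'; at [25:28] → '(r)'; at [30:34] → '(ip)'.
`findall` yields the raw match text (5 of them) because the pattern has no groups.

['(gz)', '(rr2)', '((2kgun)', '(r)', '(ip)']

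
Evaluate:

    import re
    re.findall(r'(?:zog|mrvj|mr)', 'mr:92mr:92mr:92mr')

Scanning left to right: at [0:2] → 'mr'; at [5:7] → 'mr'; at [10:12] → 'mr'; at [15:17] → 'mr'.
`findall` yields the raw match text (4 of them) because the pattern has no groups.

['mr', 'mr', 'mr', 'mr']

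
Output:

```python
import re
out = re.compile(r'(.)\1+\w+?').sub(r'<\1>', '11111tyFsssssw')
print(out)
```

<1>yF<s>

`\1` is not a pattern — it's the concrete string captured by group 1, re-applied verbatim.
Matches: at [0:6] → '11111t'; at [8:14] → 'sssssw'.
Each match is replaced using the text its own group 1 captured.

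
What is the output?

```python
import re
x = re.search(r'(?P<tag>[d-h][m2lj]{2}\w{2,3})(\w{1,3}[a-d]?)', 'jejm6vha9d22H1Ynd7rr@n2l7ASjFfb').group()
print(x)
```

The match spans [1:10] → 'ejm6vha9d'.

ejm6vha9d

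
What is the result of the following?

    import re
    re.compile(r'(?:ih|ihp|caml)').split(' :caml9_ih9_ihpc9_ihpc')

Branches in `(...|...)` are attempted left-to-right; the first branch that allows the whole pattern to succeed is taken.
The string is cut at each match, leaving 5 pieces.

[' :', '9_', '9_', 'pc9_', 'pc']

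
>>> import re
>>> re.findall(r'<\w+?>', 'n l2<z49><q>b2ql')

['<z49>', '<q>']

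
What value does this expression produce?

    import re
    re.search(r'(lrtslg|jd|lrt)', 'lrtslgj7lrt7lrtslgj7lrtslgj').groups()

('lrtslg',)

Alternation tries branches left to right and keeps the first one that lets the overall match succeed at that position.
`search` walks the string left to right and returns the first match it finds.
The match spans [0:6] → 'lrtslg'.
Captured: group 1 = 'lrtslg'.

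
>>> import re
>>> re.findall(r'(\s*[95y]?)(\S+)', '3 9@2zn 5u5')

[('', '3'), (' 9', '@2zn'), (' 5', 'u5')]

The pattern matches zero or more of whitespace, then optionally one of [95y] (captured); then one or more of a non-whitespace character (captured).
Scanning left to right: at [0:1] match '3', groups = ('', '3'); at [1:7] match ' 9@2zn', groups = (' 9', '@2zn'); at [7:11] match ' 5u5', groups = (' 5', 'u5').
2 groups means each result is a tuple of 2 captured strings — 3 here.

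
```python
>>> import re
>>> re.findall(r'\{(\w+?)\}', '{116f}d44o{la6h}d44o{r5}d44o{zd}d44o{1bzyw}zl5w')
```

['116f', 'la6h', 'r5', 'zd', '1bzyw']

`findall` collects group 1 from each match (5 total).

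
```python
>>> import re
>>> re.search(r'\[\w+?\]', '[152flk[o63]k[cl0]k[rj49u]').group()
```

Unlike `match`, `search` isn't anchored — it looks for the pattern anywhere in the string.
The match spans [7:12] → '[o63]'.

'[o63]'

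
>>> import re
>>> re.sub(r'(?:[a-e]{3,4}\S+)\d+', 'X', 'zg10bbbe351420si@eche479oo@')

Every occurrence is swapped for 'X'.

'zg10Xoo@'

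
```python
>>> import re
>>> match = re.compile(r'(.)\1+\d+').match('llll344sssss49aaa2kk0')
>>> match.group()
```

The backreference `\1` re-matches whatever the first group consumed, character for character.
`re.match` won't scan ahead — the pattern has to work from the very first character.
The match spans [0:7] → 'llll344'.
Captured: group 1 = 'l'.

'llll344'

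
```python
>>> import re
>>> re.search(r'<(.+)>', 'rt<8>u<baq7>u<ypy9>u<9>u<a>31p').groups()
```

('8>u<baq7>u<ypy9>u<9>u<a',)

The match spans [2:27] → '<8>u<baq7>u<ypy9>u<9>u<a>'.
Captured: group 1 = '8>u<baq7>u<ypy9>u<9>u<a'.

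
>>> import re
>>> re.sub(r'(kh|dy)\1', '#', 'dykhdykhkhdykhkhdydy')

'dykhdy#dy##'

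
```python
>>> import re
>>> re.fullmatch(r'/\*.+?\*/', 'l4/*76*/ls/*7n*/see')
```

None

`fullmatch` succeeds only if the pattern covers the string from start to end.
Here there's no way to consume every character, so the call returns None.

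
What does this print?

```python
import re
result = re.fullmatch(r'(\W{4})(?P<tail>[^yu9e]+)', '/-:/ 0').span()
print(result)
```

(0, 6)

Pattern: exactly 4 of a non-word character (captured); then one or more of any character except [yu9e] (captured as 'tail').
For `fullmatch`, every character of the input must be accounted for by the pattern.
The match spans [0:6] → '/-:/ 0'.
Captured: group 1 = '/-:/', group 2 = ' 0'.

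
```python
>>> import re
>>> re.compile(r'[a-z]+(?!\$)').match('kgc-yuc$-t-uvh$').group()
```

'kgc'

With `match`, the pattern is implicitly anchored at the beginning.
The match spans [0:3] → 'kgc'.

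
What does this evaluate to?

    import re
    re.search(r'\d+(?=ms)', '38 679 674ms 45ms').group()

'674'

Lookahead/lookbehind check context without consuming it, so the matched span excludes the asserted characters.
The match spans [7:10] → '674'.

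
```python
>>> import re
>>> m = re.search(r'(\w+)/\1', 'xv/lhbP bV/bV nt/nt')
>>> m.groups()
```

('bV',)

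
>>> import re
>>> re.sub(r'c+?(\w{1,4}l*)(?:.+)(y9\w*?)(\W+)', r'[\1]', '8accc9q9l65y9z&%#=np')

'8a[cc9q]np'

The pattern matches one or more of a literal 'c' (lazy); then 1 to 4 of a word character, then zero or more of the literal 'l' (captured); then one or more of any character (non-capturing group); then the literal 'y9', then zero or more of a word character (lazy) (captured); then one or more of a non-word character (captured).
Lazy quantifiers expand one character at a time until the remainder of the pattern can match.
Matches: at [2:18] → 'ccc9q9l65y9z&%#='.
Each match is replaced using the text its own group 1 captured.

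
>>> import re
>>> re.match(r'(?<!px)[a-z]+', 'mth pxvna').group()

'mth'

With `match`, the pattern is implicitly anchored at the beginning.
The match spans [0:3] → 'mth'.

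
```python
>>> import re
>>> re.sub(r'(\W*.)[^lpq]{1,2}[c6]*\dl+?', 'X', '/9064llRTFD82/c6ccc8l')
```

'XlRTFDX'

Pattern: zero or more of a non-word character, then any character (captured); then 1 to 2 of any character except [lpq], then zero or more of one of [c6], then a digit; then one or more of a literal 'l' (lazy).
Lazy quantifiers expand one character at a time until the remainder of the pattern can match.
Matches: at [0:6] → '/9064l'; at [11:21] → '82/c6ccc8l'.
`sub` substitutes 'X' at each match site.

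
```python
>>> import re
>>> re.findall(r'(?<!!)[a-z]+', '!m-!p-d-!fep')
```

Because the assertion is negative and zero-width, positions next to the forbidden text are skipped.
Walking the string: at [6:7] → 'd'; at [10:12] → 'ep'.
`findall` yields the raw match text (2 of them) because the pattern has no groups.

['d', 'ep']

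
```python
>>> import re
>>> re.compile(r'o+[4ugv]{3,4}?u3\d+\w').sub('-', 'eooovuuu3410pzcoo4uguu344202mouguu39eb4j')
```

'e-zc--b4j'

Pattern: one or more of a literal 'o'; then 3 to 4 of one of [4ugv] (lazy), then the literal 'u3'; then one or more of a digit, then a word character.
Matches: at [1:13] → 'ooovuuu3410p'; at [15:29] → 'oo4uguu344202m'; at [29:37] → 'ouguu39e'.
Each match is replaced by '-'.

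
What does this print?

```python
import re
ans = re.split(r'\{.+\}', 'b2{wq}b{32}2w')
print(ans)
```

['b2', '2w']

The string is cut at each match, leaving 2 pieces.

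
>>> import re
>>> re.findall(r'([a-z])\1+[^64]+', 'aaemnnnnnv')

['a']

`\1` has to match the exact text group 1 already captured.
Matches: at [0:10] match 'aaemnnnnnv', group 1 = 'a'.
With a single group, `findall` returns only what that group captured — 1 item.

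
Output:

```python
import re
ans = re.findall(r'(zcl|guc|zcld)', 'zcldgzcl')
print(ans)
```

['zcl', 'zcl']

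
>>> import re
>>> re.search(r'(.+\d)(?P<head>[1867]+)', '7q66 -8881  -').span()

(0, 10)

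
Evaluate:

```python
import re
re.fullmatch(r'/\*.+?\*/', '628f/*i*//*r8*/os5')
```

For `fullmatch`, every character of the input must be accounted for by the pattern.
Here the string isn't matched end-to-end, so the call returns None.

None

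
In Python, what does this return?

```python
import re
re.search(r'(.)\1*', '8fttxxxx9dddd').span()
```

(0, 1)

The backreference `\1` re-matches whatever the first group consumed, character for character.
`re.search` scans for the first position where the pattern succeeds.
The match spans [0:1] → '8'.
Captured: group 1 = '8'.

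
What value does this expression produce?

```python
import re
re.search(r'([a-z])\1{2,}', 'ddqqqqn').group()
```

A backreference is literal: `\1` must see the identical characters the first group matched.
The match spans [2:6] → 'qqqq'.

'qqqq'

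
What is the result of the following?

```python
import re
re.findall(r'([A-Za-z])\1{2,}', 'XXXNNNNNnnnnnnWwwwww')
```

After group 1 captures some text, `\1` only succeeds where that same text appears again.
Because there's exactly one group, `findall` drops the full match and keeps group 1 from each hit.

['X', 'N', 'n', 'w']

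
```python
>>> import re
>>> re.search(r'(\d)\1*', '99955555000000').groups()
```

After group 1 captures some text, `\1` only succeeds where that same text appears again.
`search` walks the string left to right and returns the first match it finds.
The match spans [0:3] → '999'.
Captured: group 1 = '9'.

('9',)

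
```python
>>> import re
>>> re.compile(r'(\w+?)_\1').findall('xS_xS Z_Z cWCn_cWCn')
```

['xS', 'Z', 'cWCn']

After group 1 captures some text, `\1` only succeeds where that same text appears again.
With a single group, `findall` returns only what that group captured — 3 items.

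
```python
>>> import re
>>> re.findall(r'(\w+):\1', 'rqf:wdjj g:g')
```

`\1` has to match the exact text group 1 already captured.
Walking the string: at [9:12] match 'g:g', group 1 = 'g'.
`findall` collects group 1 from the one match (1 total).

['g']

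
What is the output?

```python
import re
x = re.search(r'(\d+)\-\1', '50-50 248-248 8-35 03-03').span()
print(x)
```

`\1` has to match the exact text group 1 already captured.
`re.search` tries every starting position until one works.
The match spans [0:5] → '50-50'.
Captured: group 1 = '50'.

(0, 5)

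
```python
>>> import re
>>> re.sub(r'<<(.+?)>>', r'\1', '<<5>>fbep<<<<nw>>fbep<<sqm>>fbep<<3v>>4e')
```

'5fbep<<nwfbepsqmfbep3v4e'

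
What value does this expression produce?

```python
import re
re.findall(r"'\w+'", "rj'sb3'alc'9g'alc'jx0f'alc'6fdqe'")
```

["'sb3'", "'9g'", "'jx0f'", "'6fdqe'"]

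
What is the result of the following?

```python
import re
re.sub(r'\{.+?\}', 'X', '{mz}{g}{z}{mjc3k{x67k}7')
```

'XXXX7'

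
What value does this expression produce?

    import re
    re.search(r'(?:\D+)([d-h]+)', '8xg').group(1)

'g'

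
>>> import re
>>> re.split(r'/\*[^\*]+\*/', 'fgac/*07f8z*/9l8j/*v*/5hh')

Matches to split on: at [4:13] → '/*07f8z*/'; at [17:22] → '/*v*/'.
The string is cut at each match, leaving 3 pieces.

['fgac', '9l8j', '5hh']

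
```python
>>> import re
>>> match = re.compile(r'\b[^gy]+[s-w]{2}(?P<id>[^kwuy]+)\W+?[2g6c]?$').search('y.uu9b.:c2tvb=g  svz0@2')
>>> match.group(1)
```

This matches a word boundary (`\b`, zero-width); then one or more of any character except [gy], then exactly 2 of a character in [s-w]; then one or more of any character except [kwuy] (captured as 'id'); then one or more of a non-word character (lazy), then optionally one of [2g6c]; then anchored at the end.
`re.search` scans for the first position where the pattern succeeds.
The match spans [1:23] → '.uu9b.:c2tvb=g  svz0@2'.
Captured: group 1 = 'b=g  svz0'.

'b=g  svz0'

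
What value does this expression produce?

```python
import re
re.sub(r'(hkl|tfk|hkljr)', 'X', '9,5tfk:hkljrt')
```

'9,5X:Xjrt'

Branches in `(...|...)` are attempted left-to-right; the first branch that allows the whole pattern to succeed is taken.
Matches: at [3:6] → 'tfk'; at [7:10] → 'hkl'.
`sub` substitutes 'X' at each match site.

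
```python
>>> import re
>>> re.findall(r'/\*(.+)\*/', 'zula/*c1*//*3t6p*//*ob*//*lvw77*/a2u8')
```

`findall` collects group 1 from the one match (1 total).

['c1*//*3t6p*//*ob*//*lvw77']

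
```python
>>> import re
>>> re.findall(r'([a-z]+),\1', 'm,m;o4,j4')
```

The backreference `\1` re-matches whatever the first group consumed, character for character.
Because there's exactly one group, `findall` drops the full match and keeps group 1 from the one hit.

['m']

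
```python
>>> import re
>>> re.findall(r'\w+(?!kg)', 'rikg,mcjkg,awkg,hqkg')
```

['rikg', 'mcjkg', 'awkg', 'hqkg']

A negative assertion filters positions out without eating any characters.
Walking the string: at [0:4] → 'rikg'; at [5:10] → 'mcjkg'; at [11:15] → 'awkg'; at [16:20] → 'hqkg'.
`findall` yields the raw match text (4 of them) because the pattern has no groups.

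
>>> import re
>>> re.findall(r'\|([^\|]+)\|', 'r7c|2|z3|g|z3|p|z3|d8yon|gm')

['2', 'g', 'p', 'd8yon']

With a single group, `findall` returns only what that group captured — 4 items.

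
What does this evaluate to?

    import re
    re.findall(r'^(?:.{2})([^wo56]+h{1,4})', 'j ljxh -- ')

['ljxh']

The pattern matches anchored at the start of the string; then exactly 2 of any character (non-capturing group); then one or more of any character except [wo56], then 1 to 4 of the literal 'h' (captured).
Matches: at [0:6] match 'j ljxh', group 1 = 'ljxh'.
`findall` collects group 1 from the one match (1 total).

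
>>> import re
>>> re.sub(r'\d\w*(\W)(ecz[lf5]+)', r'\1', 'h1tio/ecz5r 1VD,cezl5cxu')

The pattern matches a digit, then zero or more of a word character; then a non-word character (captured); then the literal 'ecz', then one or more of one of [lf5] (captured).
Matches: at [1:10] → '1tio/ecz5'.
Each match is replaced using the text its own group 1 captured.

'h/r 1VD,cezl5cxu'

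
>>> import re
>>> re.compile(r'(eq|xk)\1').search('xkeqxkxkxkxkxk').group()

'xkxk'

`\1` is not a pattern — it's the concrete string captured by group 1, re-applied verbatim.
`search` walks the string left to right and returns the first match it finds.
The match spans [4:8] → 'xkxk'.
Captured: group 1 = 'xk'.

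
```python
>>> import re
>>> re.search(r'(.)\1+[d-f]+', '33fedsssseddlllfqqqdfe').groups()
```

('3',)

The match spans [0:5] → '33fed'.
Captured: group 1 = '3'.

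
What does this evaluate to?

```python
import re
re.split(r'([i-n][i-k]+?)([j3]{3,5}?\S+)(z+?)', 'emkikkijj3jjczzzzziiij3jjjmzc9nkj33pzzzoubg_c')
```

['e', 'mkikki', 'jj3jjczzzzziiij3jjjmzc9nkj33pzz', 'z', 'oubg_c']

With a capturing group present, the delimiter's captured portion is kept in the result list.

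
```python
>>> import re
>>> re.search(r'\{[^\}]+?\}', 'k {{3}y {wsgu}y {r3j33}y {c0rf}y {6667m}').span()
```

(2, 6)

Unlike `match`, `search` isn't anchored — it looks for the pattern anywhere in the string.
The match spans [2:6] → '{{3}'.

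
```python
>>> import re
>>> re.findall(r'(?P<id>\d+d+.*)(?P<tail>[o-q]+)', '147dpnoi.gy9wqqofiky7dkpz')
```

Pattern: one or more of a digit, then one or more of the literal 'd', then zero or more of any character (captured as 'id'); then one or more of a character in [o-q] (captured as 'tail').
`findall` packs the 2 group values into a tuple for every match.

[('147dpnoi.gy9wqqofiky7dk', 'p')]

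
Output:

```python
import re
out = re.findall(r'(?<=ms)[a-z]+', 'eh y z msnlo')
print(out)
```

['nlo']

Because the assertion is zero-width, the text it checks is not consumed and won't appear in the result.
Scanning left to right: at [9:12] → 'nlo'.
No capturing groups, so `findall` returns the 1 full match string.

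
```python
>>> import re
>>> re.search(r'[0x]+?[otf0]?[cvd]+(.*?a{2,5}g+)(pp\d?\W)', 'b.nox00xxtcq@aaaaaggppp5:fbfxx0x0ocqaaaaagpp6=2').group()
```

'x00xxtcq@aaaaaggppp5:fbfxx0x0ocqaaaaagpp6='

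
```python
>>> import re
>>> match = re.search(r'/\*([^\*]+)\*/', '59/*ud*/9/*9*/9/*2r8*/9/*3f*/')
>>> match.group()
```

'/*ud*/'

Unlike `match`, `search` isn't anchored — it looks for the pattern anywhere in the string.
The match spans [2:8] → '/*ud*/'.
Captured: group 1 = 'ud'.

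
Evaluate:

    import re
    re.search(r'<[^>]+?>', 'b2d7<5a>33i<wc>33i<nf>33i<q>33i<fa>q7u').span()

`re.search` tries every starting position until one works.
The match spans [4:8] → '<5a>'.

(4, 8)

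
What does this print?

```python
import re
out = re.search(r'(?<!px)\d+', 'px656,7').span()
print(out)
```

(3, 5)

A negative assertion filters positions out without eating any characters.
`re.search` scans for the first position where the pattern succeeds.
The match spans [3:5] → '56'.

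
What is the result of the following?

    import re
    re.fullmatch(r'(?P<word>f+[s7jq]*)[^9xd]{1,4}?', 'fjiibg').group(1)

Pattern: one or more of a literal 'f', then zero or more of one of [s7jq] (captured as 'word'); then 1 to 4 of any character except [9xd] (lazy).
`re.fullmatch` requires the pattern to consume the entire string.
The match spans [0:6] → 'fjiibg'.
Captured: group 1 = 'fj'.

'fj'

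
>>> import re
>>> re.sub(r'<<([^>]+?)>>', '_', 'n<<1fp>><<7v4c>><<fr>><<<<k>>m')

'n____m'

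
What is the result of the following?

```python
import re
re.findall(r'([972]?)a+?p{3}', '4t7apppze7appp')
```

This matches optionally one of [972] (captured); then one or more of the literal 'a' (lazy), then exactly 3 of the literal 'p'.
Scanning left to right: at [2:7] match '7appp', group 1 = '7'; at [9:14] match '7appp', group 1 = '7'.
With a single group, `findall` returns only what that group captured — 2 items.

['7', '7']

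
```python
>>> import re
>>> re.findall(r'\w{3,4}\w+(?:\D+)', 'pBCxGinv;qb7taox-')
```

This matches 3 to 4 of a word character, then one or more of a word character; then one or more of a non-digit (non-capturing group).
Matches: at [0:11] → 'pBCxGinv;qb'; at [11:17] → '7taox-'.
Since nothing is captured, `findall` lists the 2 matched substrings directly.

['pBCxGinv;qb', '7taox-']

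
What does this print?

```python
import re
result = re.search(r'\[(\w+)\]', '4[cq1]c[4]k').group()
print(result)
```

[cq1]

`re.search` tries every starting position until one works.
The match spans [1:6] → '[cq1]'.
Captured: group 1 = 'cq1'.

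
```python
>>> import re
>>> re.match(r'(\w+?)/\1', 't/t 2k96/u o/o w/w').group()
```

't/t'

`\1` is not a pattern — it's the concrete string captured by group 1, re-applied verbatim.
`re.match` won't scan ahead — the pattern has to work from the very first character.
The match spans [0:3] → 't/t'.
Captured: group 1 = 't'.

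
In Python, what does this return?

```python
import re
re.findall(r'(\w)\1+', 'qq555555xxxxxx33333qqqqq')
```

['q', '5', 'x', '3', 'q']

The backreference `\1` re-matches whatever the first group consumed, character for character.
Matches: at [0:2] match 'qq', group 1 = 'q'; at [2:8] match '555555', group 1 = '5'; at [8:14] match 'xxxxxx', group 1 = 'x'; at [14:19] match '33333', group 1 = '3'; at [19:24] match 'qqqqq', group 1 = 'q'.
One capturing group, so `findall` returns just the captured substring from each match — 5 in all.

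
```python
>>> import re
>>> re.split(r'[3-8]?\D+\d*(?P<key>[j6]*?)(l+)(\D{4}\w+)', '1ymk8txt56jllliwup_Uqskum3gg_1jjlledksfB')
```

The pattern matches optionally a character in [3-8], then one or more of a non-digit, then zero or more of a digit; then zero or more of one of [j6] (lazy) (captured as 'key'); then one or more of a literal 'l' (captured); then exactly 4 of a non-digit, then one or more of a word character (captured).
With a capturing group present, the delimiter's captured portion is kept in the result list.

['1ymk', 'j', 'lll', 'iwup_Uqskum3gg_1jjlledksfB', '']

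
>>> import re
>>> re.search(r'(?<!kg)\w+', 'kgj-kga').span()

Because the assertion is negative and zero-width, positions next to the forbidden text are skipped.
`re.search` tries every starting position until one works.
The match spans [0:3] → 'kgj'.

(0, 3)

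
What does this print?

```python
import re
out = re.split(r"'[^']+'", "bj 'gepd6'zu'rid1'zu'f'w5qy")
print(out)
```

['bj ', 'zu', 'zu', 'w5qy']

Matches to split on: at [3:10] → "'gepd6'"; at [12:18] → "'rid1'"; at [20:23] → "'f'".
`split` removes every match and returns the 4 fragments in between.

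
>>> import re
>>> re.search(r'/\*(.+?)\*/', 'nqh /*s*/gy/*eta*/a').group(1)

's'

The match spans [4:9] → '/*s*/'.
Captured: group 1 = 's'.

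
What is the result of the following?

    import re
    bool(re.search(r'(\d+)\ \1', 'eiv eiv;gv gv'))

The backreference `\1` re-matches whatever the first group consumed, character for character.
Unlike `match`, `search` isn't anchored — it looks for the pattern anywhere in the string.
Here the pattern never matches, so the call returns None, and `bool(None)` is False.

False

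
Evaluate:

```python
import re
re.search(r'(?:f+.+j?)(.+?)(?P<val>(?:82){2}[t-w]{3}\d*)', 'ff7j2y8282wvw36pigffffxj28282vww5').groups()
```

The match spans [0:33] → 'ff7j2y8282wvw36pigffffxj28282vww5'.
Captured: group 1 = '2', group 2 = '8282vww5'.

('2', '8282vww5')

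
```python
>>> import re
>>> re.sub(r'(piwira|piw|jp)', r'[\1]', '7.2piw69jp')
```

The replacement refers to a captured group, so each match is rewritten using its own captured text.

'7.2[piw]69[jp]'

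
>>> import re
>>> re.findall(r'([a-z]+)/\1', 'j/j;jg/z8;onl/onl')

['j', 'onl']

The backreference `\1` re-matches whatever the first group consumed, character for character.
With a single group, `findall` returns only what that group captured — 2 items.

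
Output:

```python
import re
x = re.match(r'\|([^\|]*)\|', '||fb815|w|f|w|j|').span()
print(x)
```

(0, 2)

`re.match` only tries the pattern at the start of the string.
The match spans [0:2] → '||'.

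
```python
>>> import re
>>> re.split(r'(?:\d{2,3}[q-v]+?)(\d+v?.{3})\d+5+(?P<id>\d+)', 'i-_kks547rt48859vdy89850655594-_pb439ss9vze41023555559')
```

The group in the pattern means `split` returns the separators' captures alongside the pieces.

['i-_kks', '48859vdy8', '94', '-_pb', '9vze4', '9', '']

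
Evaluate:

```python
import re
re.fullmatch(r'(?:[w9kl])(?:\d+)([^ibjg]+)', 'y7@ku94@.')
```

None

This matches one of [w9kl] (non-capturing group); then one or more of a digit (non-capturing group); then one or more of any character except [ibjg] (captured).
For `fullmatch`, every character of the input must be accounted for by the pattern.
Here the pattern can't cover the whole string, so the call returns None.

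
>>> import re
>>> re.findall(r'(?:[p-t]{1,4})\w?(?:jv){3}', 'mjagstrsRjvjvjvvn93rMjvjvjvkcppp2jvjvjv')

['strsRjvjvjv', 'rMjvjvjv', 'ppp2jvjvjv']

The pattern matches 1 to 4 of a character in [p-t] (non-capturing group); then optionally a word character, then the literal 'jv' repeated 3 times.
Scanning left to right: at [4:15] → 'strsRjvjvjv'; at [19:27] → 'rMjvjvjv'; at [29:39] → 'ppp2jvjvjv'.
With no groups in the pattern, `findall` gives back each whole match — 3 here.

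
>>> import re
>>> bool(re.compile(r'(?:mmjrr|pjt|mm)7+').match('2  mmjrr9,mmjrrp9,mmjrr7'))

False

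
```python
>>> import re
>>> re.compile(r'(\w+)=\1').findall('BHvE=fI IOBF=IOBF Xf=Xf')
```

`\1` has to match the exact text group 1 already captured.
Scanning left to right: at [8:17] match 'IOBF=IOBF', group 1 = 'IOBF'; at [18:23] match 'Xf=Xf', group 1 = 'Xf'.
With a single group, `findall` returns only what that group captured — 2 items.

['IOBF', 'Xf']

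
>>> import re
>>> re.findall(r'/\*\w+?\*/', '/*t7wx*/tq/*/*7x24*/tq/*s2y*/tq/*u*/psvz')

['/*t7wx*/', '/*7x24*/', '/*s2y*/', '/*u*/']

Walking the string: at [0:8] → '/*t7wx*/'; at [12:20] → '/*7x24*/'; at [22:29] → '/*s2y*/'; at [31:36] → '/*u*/'.
With no groups in the pattern, `findall` gives back each whole match — 4 here.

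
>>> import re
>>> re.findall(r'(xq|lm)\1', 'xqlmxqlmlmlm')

['lm']

`\1` has to match the exact text group 1 already captured.
Walking the string: at [6:10] match 'lmlm', group 1 = 'lm'.
With a single group, `findall` returns only what that group captured — 1 item.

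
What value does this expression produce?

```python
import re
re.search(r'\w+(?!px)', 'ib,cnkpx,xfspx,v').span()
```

`(?!…)`/`(?<!…)` only lets a position through if the neighbouring text does NOT match; no characters are consumed.
`re.search` scans for the first position where the pattern succeeds.
The match spans [0:2] → 'ib'.

(0, 2)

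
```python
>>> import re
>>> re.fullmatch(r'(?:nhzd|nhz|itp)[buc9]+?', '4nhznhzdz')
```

For `fullmatch`, every character of the input must be accounted for by the pattern.
Here the string isn't matched end-to-end, so the call returns None.

None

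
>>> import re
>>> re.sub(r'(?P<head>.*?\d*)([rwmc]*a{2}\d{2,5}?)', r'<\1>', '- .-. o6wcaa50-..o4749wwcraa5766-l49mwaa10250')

'<- .-. o6><-..o4749><66-l49>250'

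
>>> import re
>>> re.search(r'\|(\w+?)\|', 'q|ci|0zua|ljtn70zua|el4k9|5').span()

`re.search` tries every starting position until one works.
The match spans [1:5] → '|ci|'.
Captured: group 1 = 'ci'.

(1, 5)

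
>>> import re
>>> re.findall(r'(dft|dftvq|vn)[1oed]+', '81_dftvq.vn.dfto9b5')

Because there's exactly one group, `findall` drops the full match and keeps group 1 from the one hit.

['dft']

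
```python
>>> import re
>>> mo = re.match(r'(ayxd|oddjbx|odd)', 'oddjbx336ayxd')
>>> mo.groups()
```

('oddjbx',)

`|` is ordered: at each position the engine commits to the first alternative that works.
`match` is anchored at position 0; if the pattern doesn't fit there, it returns None.
The match spans [0:6] → 'oddjbx'.
Captured: group 1 = 'oddjbx'.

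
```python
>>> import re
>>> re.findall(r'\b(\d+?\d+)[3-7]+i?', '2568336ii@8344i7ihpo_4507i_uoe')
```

Pattern: a word boundary (`\b`, zero-width); then one or more of a digit (lazy), then one or more of a digit (captured); then one or more of a character in [3-7], then optionally the literal 'i'.
`findall` collects group 1 from each match (2 total).

['256833', '834']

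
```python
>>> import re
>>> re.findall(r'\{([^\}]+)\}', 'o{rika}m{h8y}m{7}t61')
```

['rika', 'h8y', '7']

Walking the string: at [1:7] match '{rika}', group 1 = 'rika'; at [8:13] match '{h8y}', group 1 = 'h8y'; at [14:17] match '{7}', group 1 = '7'.
With a single group, `findall` returns only what that group captured — 3 items.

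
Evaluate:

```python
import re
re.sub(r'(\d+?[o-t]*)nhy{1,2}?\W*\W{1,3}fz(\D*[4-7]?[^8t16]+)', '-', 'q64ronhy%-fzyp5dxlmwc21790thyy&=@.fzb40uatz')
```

This matches one or more of a digit (lazy), then zero or more of a character in [o-t] (captured); then the literal 'nh', then 1 to 2 of the literal 'y' (lazy), then zero or more of a non-word character; then 1 to 3 of a non-word character, then the literal 'fz'; then zero or more of a non-digit, then optionally a character in [4-7], then one or more of any character except [8t16] (captured).
Every occurrence is swapped for '-'.

'q-1790thyy&=@.fzb40uatz'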